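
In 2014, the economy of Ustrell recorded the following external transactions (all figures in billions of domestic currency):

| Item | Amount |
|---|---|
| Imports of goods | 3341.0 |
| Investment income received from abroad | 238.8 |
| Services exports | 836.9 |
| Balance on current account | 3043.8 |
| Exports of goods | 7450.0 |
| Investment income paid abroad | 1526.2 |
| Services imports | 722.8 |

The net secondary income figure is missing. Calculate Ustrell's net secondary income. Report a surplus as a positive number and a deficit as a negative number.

Current account = goods balance + services balance + net primary income + net secondary income
Sum of the known components = 2935.7
Net secondary income = CA - (known components) = 3043.8 - 2935.7 = 108.1

108.1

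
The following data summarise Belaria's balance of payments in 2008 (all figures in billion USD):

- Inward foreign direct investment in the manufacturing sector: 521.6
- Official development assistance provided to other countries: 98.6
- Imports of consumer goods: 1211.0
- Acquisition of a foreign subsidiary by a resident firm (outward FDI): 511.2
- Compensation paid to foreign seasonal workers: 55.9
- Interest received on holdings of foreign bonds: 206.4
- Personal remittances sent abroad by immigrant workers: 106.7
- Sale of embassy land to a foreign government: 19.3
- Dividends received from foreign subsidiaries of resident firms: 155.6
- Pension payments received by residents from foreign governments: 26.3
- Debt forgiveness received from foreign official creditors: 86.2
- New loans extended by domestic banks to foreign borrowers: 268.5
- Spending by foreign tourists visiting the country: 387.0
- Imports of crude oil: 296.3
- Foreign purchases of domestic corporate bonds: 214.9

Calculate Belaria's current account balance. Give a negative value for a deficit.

Goods: -1211.0 - 296.3 = -1507.3
Services: 387.0
Primary income: 155.6 - 55.9 + 206.4 = 306.1
Secondary income: -98.6 + 26.3 - 106.7 = -179.0
Current account = (-1507.3) + 387.0 + 306.1 + (-179.0) = -993.2
(Excluded from the current account — financial account: inward foreign direct investment in the manufacturing sector 521.6, acquisition of a foreign subsidiary by a resident firm (outward FDI) 511.2, new loans extended by domestic banks to foreign borrowers 268.5, foreign purchases of domestic corporate bonds 214.9; capital account: sale of embassy land to a foreign government 19.3, debt forgiveness received from foreign official creditors 86.2.)

-993.2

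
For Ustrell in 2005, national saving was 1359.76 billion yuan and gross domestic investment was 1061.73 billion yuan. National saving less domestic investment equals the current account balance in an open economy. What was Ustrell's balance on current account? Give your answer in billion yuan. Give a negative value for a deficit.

298.03

S - I = CA (net lending to the rest of the world).
CA = S - I = 1359.76 - 1061.73 = 298.03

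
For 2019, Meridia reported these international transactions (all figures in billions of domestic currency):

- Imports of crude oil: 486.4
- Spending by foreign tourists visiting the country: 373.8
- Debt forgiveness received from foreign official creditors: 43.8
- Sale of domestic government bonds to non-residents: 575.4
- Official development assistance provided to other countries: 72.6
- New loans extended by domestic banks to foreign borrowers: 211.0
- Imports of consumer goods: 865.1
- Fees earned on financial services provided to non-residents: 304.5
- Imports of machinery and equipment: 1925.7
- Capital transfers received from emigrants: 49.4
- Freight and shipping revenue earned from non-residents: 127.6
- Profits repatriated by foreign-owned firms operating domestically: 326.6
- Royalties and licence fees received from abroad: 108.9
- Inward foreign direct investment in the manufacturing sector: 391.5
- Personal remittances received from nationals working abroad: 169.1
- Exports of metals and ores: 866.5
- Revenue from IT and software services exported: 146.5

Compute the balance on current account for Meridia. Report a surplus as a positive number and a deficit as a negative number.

-1579.5

Goods: -865.1 - 1925.7 + 866.5 - 486.4 = -2410.7
Services: 108.9 + 304.5 + 373.8 + 127.6 + 146.5 = 1061.3
Primary income: -326.6
Secondary income: 169.1 - 72.6 = 96.5
Current account = (-2410.7) + 1061.3 + (-326.6) + 96.5 = -1579.5
(Excluded from the current account — capital account: debt forgiveness received from foreign official creditors 43.8, capital transfers received from emigrants 49.4; financial account: sale of domestic government bonds to non-residents 575.4, new loans extended by domestic banks to foreign borrowers 211.0, inward foreign direct investment in the manufacturing sector 391.5.)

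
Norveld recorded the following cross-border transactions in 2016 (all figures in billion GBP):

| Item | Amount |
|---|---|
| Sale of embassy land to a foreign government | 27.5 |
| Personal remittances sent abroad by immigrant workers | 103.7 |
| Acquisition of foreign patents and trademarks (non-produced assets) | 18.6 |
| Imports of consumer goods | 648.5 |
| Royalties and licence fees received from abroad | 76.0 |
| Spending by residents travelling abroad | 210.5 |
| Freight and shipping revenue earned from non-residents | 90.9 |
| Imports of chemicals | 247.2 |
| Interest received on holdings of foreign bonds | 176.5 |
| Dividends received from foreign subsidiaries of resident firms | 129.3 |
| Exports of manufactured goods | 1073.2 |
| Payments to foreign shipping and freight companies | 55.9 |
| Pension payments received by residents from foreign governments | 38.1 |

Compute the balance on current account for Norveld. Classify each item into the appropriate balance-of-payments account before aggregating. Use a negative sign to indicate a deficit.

Goods: -247.2 + 1073.2 - 648.5 = 177.5
Services: -210.5 - 55.9 + 90.9 + 76.0 = -99.5
Primary income: 176.5 + 129.3 = 305.8
Secondary income: -103.7 + 38.1 = -65.6
Current account = 177.5 + (-99.5) + 305.8 + (-65.6) = 318.2
(Excluded from the current account — capital account: sale of embassy land to a foreign government 27.5, acquisition of foreign patents and trademarks (non-produced assets) 18.6.)

318.2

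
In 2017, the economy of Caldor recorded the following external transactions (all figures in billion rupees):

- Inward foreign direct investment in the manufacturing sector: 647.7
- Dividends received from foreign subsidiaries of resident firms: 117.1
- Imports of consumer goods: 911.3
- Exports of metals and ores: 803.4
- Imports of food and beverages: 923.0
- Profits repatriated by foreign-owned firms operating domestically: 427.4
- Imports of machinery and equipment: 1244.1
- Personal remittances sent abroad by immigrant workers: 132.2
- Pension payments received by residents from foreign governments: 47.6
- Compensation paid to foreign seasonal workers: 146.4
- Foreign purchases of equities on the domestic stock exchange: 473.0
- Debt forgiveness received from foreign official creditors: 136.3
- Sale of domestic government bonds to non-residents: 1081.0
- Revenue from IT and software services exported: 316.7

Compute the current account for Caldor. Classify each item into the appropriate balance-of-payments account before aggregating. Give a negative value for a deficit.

Goods: -911.3 + 803.4 - 1244.1 - 923.0 = -2275.0
Services: 316.7
Primary income: 117.1 - 427.4 - 146.4 = -456.7
Secondary income: 47.6 - 132.2 = -84.6
Current account = (-2275.0) + 316.7 + (-456.7) + (-84.6) = -2499.6
(Excluded from the current account — financial account: inward foreign direct investment in the manufacturing sector 647.7, foreign purchases of equities on the domestic stock exchange 473.0, sale of domestic government bonds to non-residents 1081.0; capital account: debt forgiveness received from foreign official creditors 136.3.)

-2499.6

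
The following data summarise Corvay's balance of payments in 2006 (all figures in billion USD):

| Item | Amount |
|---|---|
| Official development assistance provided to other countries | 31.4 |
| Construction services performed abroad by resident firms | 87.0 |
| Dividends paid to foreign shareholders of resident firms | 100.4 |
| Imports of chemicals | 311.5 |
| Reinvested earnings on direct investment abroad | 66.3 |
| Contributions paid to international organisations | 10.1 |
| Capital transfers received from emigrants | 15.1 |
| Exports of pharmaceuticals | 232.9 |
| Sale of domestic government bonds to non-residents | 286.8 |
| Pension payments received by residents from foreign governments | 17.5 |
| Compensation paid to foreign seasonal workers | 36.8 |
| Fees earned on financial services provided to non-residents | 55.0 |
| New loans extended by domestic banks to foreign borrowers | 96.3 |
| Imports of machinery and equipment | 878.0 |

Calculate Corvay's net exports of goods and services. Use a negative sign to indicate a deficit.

-814.6

Goods: -878.0 - 311.5 + 232.9 = -956.6
Services: 87.0 + 55.0 = 142.0
Trade balance = -956.6 + 142.0 = -814.6
(Excluded from the trade balance — secondary income: official development assistance provided to other countries 31.4, contributions paid to international organisations 10.1, pension payments received by residents from foreign governments 17.5; primary income: dividends paid to foreign shareholders of resident firms 100.4, reinvested earnings on direct investment abroad 66.3, compensation paid to foreign seasonal workers 36.8; capital account: capital transfers received from emigrants 15.1; financial account: sale of domestic government bonds to non-residents 286.8, new loans extended by domestic banks to foreign borrowers 96.3.)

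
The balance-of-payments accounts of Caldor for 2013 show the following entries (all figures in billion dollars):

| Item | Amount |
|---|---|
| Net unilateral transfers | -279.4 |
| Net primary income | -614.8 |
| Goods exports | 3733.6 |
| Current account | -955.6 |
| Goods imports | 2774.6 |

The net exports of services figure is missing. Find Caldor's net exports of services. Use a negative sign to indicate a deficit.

Current account = goods balance + services balance + net primary income + net secondary income
Sum of the known components = 64.8
Net exports of services = CA - (known components) = -955.6 - 64.8 = -1020.4

-1020.4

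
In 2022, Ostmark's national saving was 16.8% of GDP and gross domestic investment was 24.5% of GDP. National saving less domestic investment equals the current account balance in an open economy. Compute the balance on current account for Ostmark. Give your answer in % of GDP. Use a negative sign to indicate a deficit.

-7.7

CA = S - I = 16.8 - 24.5 = -7.7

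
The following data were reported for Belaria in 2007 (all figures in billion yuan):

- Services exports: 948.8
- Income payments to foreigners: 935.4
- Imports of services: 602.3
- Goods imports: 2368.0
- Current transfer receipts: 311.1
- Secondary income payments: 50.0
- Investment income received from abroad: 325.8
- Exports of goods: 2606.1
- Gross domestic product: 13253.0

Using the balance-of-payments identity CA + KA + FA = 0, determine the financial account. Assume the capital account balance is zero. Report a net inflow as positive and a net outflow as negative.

Goods balance = 2606.1 - 2368.0 = 238.1
Services balance = 948.8 - 602.3 = 346.5
Trade balance (goods + services) = 238.1 + 346.5 = 584.6
Net primary income = 325.8 - 935.4 = -609.6
Net secondary income = 311.1 - 50.0 = 261.1
Current account = 584.6 + (-609.6) + 261.1 = 236.1
Financial account = -(236.1) = -236.1

-236.1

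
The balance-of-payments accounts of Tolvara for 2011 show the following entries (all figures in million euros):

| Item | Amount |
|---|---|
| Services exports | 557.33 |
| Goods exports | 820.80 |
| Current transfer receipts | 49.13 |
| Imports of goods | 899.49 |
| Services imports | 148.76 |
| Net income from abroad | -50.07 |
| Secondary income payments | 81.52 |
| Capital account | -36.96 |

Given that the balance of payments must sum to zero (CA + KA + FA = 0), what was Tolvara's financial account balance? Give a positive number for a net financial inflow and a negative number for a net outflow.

Goods balance = 820.80 - 899.49 = -78.69
Services balance = 557.33 - 148.76 = 408.57
Trade balance (goods + services) = -78.69 + 408.57 = 329.88
Net primary income = -50.07
Net secondary income = 49.13 - 81.52 = -32.39
Current account = 329.88 + (-50.07) + (-32.39) = 247.42
Financial account = -(247.42 + (-36.96)) = -210.46

-210.46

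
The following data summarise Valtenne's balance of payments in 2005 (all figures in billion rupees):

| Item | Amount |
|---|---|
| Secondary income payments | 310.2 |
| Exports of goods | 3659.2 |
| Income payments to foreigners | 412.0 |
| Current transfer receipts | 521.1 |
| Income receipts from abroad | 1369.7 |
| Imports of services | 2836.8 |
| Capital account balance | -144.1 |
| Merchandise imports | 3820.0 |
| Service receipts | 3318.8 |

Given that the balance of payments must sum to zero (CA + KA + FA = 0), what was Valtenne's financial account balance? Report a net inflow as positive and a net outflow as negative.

-1345.7

Goods balance = 3659.2 - 3820.0 = -160.8
Services balance = 3318.8 - 2836.8 = 482.0
Trade balance (goods + services) = -160.8 + 482.0 = 321.2
Net primary income = 1369.7 - 412.0 = 957.7
Net secondary income = 521.1 - 310.2 = 210.9
Current account = 321.2 + 957.7 + 210.9 = 1489.8
Financial account = -(1489.8 + (-144.1)) = -1345.7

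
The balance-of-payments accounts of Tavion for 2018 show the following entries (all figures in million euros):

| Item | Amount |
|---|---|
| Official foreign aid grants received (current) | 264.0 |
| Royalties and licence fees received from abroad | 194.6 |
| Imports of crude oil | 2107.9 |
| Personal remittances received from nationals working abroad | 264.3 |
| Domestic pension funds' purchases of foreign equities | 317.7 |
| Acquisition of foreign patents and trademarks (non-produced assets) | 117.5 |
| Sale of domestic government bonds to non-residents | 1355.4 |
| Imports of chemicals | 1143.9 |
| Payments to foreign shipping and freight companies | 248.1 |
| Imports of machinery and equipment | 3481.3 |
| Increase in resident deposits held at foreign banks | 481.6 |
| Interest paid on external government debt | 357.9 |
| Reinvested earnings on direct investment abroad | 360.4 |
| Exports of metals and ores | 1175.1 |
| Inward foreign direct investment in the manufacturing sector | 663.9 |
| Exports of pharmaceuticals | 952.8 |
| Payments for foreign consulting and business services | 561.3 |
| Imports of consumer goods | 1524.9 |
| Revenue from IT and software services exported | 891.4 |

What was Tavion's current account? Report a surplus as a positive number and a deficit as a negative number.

-5322.7

Goods: 1175.1 - 1524.9 - 2107.9 - 3481.3 - 1143.9 + 952.8 = -6130.1
Services: 891.4 + 194.6 - 248.1 - 561.3 = 276.6
Primary income: -357.9 + 360.4 = 2.5
Secondary income: 264.3 + 264.0 = 528.3
Current account = (-6130.1) + 276.6 + 2.5 + 528.3 = -5322.7
(Excluded from the current account — financial account: domestic pension funds' purchases of foreign equities 317.7, sale of domestic government bonds to non-residents 1355.4, increase in resident deposits held at foreign banks 481.6, inward foreign direct investment in the manufacturing sector 663.9; capital account: acquisition of foreign patents and trademarks (non-produced assets) 117.5.)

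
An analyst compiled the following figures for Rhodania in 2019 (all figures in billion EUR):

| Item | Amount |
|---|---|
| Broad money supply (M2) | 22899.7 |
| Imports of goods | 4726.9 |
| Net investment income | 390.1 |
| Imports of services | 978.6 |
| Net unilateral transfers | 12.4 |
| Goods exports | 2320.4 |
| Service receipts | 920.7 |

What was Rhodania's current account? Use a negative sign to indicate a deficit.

-2061.9

Goods balance = 2320.4 - 4726.9 = -2406.5
Services balance = 920.7 - 978.6 = -57.9
Trade balance (goods + services) = -2406.5 + (-57.9) = -2464.4
Net primary income = 390.1
Net secondary income = 12.4
Current account = -2464.4 + 390.1 + 12.4 = -2061.9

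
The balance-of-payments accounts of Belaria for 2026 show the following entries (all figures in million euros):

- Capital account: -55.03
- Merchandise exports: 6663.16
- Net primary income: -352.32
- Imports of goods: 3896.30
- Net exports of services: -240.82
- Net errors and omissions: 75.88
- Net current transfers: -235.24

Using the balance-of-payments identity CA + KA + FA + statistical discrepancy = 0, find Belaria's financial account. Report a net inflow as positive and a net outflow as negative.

-1959.33

Goods balance = 6663.16 - 3896.30 = 2766.86
Services balance = -240.82
Trade balance (goods + services) = 2766.86 + (-240.82) = 2526.04
Net primary income = -352.32
Net secondary income = -235.24
Current account = 2526.04 + (-352.32) + (-235.24) = 1938.48
Financial account = -(1938.48 + (-55.03) + 75.88) = -1959.33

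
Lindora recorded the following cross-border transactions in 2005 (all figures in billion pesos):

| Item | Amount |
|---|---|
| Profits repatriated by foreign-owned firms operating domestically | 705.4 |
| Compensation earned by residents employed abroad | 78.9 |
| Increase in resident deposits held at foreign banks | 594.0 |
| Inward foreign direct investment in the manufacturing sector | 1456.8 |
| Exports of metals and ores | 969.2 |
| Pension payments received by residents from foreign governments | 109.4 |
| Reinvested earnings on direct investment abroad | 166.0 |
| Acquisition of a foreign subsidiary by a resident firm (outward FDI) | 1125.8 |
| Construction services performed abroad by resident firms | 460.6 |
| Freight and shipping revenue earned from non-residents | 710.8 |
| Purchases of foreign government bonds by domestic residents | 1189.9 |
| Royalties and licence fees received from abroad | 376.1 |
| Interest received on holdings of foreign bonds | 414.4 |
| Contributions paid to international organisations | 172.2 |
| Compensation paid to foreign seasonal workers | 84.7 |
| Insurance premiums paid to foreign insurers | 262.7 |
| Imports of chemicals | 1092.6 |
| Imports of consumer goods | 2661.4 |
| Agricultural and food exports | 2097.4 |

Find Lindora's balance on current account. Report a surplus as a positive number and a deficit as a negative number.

403.8

Goods: -2661.4 + 969.2 - 1092.6 + 2097.4 = -687.4
Services: 460.6 + 376.1 + 710.8 - 262.7 = 1284.8
Primary income: 166.0 + 78.9 - 84.7 - 705.4 + 414.4 = -130.8
Secondary income: -172.2 + 109.4 = -62.8
Current account = (-687.4) + 1284.8 + (-130.8) + (-62.8) = 403.8
(Excluded from the current account — financial account: increase in resident deposits held at foreign banks 594.0, inward foreign direct investment in the manufacturing sector 1456.8, acquisition of a foreign subsidiary by a resident firm (outward FDI) 1125.8, purchases of foreign government bonds by domestic residents 1189.9.)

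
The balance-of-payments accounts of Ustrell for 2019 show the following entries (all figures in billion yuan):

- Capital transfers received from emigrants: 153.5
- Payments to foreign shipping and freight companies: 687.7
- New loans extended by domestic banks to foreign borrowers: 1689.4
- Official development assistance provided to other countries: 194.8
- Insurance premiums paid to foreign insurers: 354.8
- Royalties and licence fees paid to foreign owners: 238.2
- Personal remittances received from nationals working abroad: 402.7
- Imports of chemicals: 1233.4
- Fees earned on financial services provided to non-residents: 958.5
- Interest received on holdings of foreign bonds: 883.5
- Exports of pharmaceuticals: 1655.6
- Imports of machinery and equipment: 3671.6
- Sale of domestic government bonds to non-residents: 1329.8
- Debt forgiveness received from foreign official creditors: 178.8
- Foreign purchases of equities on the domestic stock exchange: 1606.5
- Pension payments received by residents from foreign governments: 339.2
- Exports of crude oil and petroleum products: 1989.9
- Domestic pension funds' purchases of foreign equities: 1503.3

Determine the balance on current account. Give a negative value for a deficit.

-151.1

Goods: -1233.4 + 1655.6 + 1989.9 - 3671.6 = -1259.5
Services: -687.7 - 238.2 + 958.5 - 354.8 = -322.2
Primary income: 883.5
Secondary income: 339.2 - 194.8 + 402.7 = 547.1
Current account = (-1259.5) + (-322.2) + 883.5 + 547.1 = -151.1
(Excluded from the current account — capital account: capital transfers received from emigrants 153.5, debt forgiveness received from foreign official creditors 178.8; financial account: new loans extended by domestic banks to foreign borrowers 1689.4, sale of domestic government bonds to non-residents 1329.8, foreign purchases of equities on the domestic stock exchange 1606.5, domestic pension funds' purchases of foreign equities 1503.3.)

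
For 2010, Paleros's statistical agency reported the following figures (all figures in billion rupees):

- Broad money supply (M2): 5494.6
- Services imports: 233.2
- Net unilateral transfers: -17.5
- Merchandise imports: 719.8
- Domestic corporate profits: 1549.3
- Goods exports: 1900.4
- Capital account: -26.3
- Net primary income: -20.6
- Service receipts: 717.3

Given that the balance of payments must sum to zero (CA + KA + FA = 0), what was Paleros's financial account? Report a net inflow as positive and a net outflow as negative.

Goods balance = 1900.4 - 719.8 = 1180.6
Services balance = 717.3 - 233.2 = 484.1
Trade balance (goods + services) = 1180.6 + 484.1 = 1664.7
Net primary income = -20.6
Net secondary income = -17.5
Current account = 1664.7 + (-20.6) + (-17.5) = 1626.6
Financial account = -(1626.6 + (-26.3)) = -1600.3

-1600.3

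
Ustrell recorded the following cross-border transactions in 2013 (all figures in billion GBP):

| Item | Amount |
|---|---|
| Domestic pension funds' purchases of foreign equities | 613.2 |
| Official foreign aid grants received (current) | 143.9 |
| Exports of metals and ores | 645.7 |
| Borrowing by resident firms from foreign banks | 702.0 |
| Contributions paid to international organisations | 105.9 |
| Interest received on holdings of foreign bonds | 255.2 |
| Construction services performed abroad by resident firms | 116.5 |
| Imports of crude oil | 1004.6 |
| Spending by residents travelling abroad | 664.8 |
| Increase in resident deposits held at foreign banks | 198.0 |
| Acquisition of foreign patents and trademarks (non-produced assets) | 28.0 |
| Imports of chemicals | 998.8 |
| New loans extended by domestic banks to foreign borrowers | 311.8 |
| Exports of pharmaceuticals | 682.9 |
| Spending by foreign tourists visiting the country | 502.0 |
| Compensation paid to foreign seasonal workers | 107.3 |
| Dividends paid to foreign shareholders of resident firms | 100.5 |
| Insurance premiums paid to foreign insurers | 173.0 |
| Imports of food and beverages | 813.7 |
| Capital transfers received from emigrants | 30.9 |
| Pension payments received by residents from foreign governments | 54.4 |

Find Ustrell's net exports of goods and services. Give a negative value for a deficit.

Goods: -813.7 + 682.9 - 1004.6 + 645.7 - 998.8 = -1488.5
Services: -664.8 + 502.0 - 173.0 + 116.5 = -219.3
Trade balance = -1488.5 + (-219.3) = -1707.8
(Excluded from the trade balance — financial account: domestic pension funds' purchases of foreign equities 613.2, borrowing by resident firms from foreign banks 702.0, increase in resident deposits held at foreign banks 198.0, new loans extended by domestic banks to foreign borrowers 311.8; secondary income: official foreign aid grants received (current) 143.9, contributions paid to international organisations 105.9, pension payments received by residents from foreign governments 54.4; primary income: interest received on holdings of foreign bonds 255.2, compensation paid to foreign seasonal workers 107.3, dividends paid to foreign shareholders of resident firms 100.5; capital account: acquisition of foreign patents and trademarks (non-produced assets) 28.0, capital transfers received from emigrants 30.9.)

-1707.8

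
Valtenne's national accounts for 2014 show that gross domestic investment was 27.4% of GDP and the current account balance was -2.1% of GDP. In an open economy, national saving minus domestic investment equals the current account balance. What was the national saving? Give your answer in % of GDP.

25.3

S - I = CA (net lending to the rest of the world).
S = I + CA = 27.4 + (-2.1) = 25.3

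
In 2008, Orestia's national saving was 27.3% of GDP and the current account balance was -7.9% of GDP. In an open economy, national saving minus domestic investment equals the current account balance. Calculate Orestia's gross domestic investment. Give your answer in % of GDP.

35.2

I = S - CA = 27.3 - (-7.9) = 35.2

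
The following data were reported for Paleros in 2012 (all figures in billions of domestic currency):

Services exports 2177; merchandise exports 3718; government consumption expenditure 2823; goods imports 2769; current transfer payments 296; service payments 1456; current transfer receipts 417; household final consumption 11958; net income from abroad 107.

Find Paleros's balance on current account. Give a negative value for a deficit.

1898

Goods balance = 3718 - 2769 = 949
Services balance = 2177 - 1456 = 721
Trade balance (goods + services) = 949 + 721 = 1670
Net primary income = 107
Net secondary income = 417 - 296 = 121
Current account = 1670 + 107 + 121 = 1898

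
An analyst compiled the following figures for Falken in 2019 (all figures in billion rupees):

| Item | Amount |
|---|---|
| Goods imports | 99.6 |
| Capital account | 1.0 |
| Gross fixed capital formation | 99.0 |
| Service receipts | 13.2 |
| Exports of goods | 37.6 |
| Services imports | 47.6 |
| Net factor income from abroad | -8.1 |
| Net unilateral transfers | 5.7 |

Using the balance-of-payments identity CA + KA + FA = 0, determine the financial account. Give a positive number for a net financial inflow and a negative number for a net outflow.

Goods balance = 37.6 - 99.6 = -62.0
Services balance = 13.2 - 47.6 = -34.4
Trade balance (goods + services) = -62.0 + (-34.4) = -96.4
Net primary income = -8.1
Net secondary income = 5.7
Current account = -96.4 + (-8.1) + 5.7 = -98.8
Financial account = -(-98.8 + 1.0) = 97.8

97.8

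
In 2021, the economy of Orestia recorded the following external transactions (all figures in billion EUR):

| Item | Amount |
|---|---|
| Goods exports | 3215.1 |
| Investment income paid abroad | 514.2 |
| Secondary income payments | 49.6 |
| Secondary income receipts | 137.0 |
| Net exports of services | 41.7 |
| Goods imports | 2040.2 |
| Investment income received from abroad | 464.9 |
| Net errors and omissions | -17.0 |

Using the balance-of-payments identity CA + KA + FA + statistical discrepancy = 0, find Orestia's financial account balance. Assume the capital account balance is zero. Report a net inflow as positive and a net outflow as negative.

-1237.7

Goods balance = 3215.1 - 2040.2 = 1174.9
Services balance = 41.7
Trade balance (goods + services) = 1174.9 + 41.7 = 1216.6
Net primary income = 464.9 - 514.2 = -49.3
Net secondary income = 137.0 - 49.6 = 87.4
Current account = 1216.6 + (-49.3) + 87.4 = 1254.7
Financial account = -(1254.7 + (-17.0)) = -1237.7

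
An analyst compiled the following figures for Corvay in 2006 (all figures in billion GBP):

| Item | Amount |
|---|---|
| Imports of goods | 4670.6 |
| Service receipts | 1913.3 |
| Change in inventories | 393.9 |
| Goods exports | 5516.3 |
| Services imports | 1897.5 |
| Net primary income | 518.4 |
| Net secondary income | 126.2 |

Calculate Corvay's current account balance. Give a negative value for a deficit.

Goods balance = 5516.3 - 4670.6 = 845.7
Services balance = 1913.3 - 1897.5 = 15.8
Trade balance (goods + services) = 845.7 + 15.8 = 861.5
Net primary income = 518.4
Net secondary income = 126.2
Current account = 861.5 + 518.4 + 126.2 = 1506.1

1506.1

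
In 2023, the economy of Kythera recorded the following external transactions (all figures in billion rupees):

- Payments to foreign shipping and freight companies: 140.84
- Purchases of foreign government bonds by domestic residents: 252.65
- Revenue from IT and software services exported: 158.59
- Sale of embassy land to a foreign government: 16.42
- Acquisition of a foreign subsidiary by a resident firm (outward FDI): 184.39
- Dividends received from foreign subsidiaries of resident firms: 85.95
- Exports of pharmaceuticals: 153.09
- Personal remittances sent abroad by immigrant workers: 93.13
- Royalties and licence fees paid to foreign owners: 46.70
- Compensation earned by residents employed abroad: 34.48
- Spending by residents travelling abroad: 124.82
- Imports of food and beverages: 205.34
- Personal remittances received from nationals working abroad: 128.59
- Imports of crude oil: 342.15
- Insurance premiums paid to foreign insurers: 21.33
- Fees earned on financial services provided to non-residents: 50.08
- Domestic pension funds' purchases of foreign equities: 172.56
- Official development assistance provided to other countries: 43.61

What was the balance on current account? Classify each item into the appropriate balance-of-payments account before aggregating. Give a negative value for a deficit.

-407.14

Goods: -205.34 - 342.15 + 153.09 = -394.40
Services: 158.59 - 124.82 + 50.08 - 46.70 - 140.84 - 21.33 = -125.02
Primary income: 34.48 + 85.95 = 120.43
Secondary income: -93.13 - 43.61 + 128.59 = -8.15
Current account = (-394.40) + (-125.02) + 120.43 + (-8.15) = -407.14
(Excluded from the current account — financial account: purchases of foreign government bonds by domestic residents 252.65, acquisition of a foreign subsidiary by a resident firm (outward FDI) 184.39, domestic pension funds' purchases of foreign equities 172.56; capital account: sale of embassy land to a foreign government 16.42.)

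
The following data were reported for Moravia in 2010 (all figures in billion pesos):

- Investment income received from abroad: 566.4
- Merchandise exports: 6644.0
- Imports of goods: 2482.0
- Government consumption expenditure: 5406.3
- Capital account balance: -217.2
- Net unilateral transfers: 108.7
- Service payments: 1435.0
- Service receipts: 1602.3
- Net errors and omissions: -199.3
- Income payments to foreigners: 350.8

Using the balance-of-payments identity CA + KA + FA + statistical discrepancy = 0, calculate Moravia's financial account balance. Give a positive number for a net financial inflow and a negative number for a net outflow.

-4237.1

Goods balance = 6644.0 - 2482.0 = 4162.0
Services balance = 1602.3 - 1435.0 = 167.3
Trade balance (goods + services) = 4162.0 + 167.3 = 4329.3
Net primary income = 566.4 - 350.8 = 215.6
Net secondary income = 108.7
Current account = 4329.3 + 215.6 + 108.7 = 4653.6
Financial account = -(4653.6 + (-217.2) + (-199.3)) = -4237.1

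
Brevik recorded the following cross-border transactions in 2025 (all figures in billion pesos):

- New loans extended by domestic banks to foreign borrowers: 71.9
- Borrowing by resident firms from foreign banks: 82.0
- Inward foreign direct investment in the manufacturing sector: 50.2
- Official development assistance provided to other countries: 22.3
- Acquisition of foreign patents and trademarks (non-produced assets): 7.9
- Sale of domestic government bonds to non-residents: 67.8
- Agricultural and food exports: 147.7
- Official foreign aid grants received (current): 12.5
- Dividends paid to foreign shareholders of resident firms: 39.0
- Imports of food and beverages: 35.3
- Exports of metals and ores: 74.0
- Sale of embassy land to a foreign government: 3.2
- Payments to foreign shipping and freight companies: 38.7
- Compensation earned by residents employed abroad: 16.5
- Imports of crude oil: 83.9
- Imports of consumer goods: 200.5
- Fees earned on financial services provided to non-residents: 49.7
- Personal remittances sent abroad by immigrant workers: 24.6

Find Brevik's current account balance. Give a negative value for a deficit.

-143.9

Goods: 74.0 + 147.7 - 200.5 - 35.3 - 83.9 = -98.0
Services: 49.7 - 38.7 = 11.0
Primary income: 16.5 - 39.0 = -22.5
Secondary income: -22.3 - 24.6 + 12.5 = -34.4
Current account = (-98.0) + 11.0 + (-22.5) + (-34.4) = -143.9
(Excluded from the current account — financial account: new loans extended by domestic banks to foreign borrowers 71.9, borrowing by resident firms from foreign banks 82.0, inward foreign direct investment in the manufacturing sector 50.2, sale of domestic government bonds to non-residents 67.8; capital account: acquisition of foreign patents and trademarks (non-produced assets) 7.9, sale of embassy land to a foreign government 3.2.)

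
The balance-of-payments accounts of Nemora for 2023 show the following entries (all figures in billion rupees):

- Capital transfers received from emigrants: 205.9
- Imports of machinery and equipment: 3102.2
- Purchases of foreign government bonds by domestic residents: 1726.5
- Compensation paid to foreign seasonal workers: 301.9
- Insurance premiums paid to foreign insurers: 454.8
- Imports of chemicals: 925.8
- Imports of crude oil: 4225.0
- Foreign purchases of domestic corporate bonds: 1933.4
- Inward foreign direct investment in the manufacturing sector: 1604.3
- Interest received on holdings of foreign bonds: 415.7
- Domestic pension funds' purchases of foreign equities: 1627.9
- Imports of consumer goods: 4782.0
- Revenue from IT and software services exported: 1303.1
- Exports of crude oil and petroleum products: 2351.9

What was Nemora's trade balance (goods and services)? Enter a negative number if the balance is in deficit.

-9834.8

Goods: -4782.0 - 4225.0 - 925.8 - 3102.2 + 2351.9 = -10683.1
Services: 1303.1 - 454.8 = 848.3
Trade balance = -10683.1 + 848.3 = -9834.8
(Excluded from the trade balance — capital account: capital transfers received from emigrants 205.9; financial account: purchases of foreign government bonds by domestic residents 1726.5, foreign purchases of domestic corporate bonds 1933.4, inward foreign direct investment in the manufacturing sector 1604.3, domestic pension funds' purchases of foreign equities 1627.9; primary income: compensation paid to foreign seasonal workers 301.9, interest received on holdings of foreign bonds 415.7.)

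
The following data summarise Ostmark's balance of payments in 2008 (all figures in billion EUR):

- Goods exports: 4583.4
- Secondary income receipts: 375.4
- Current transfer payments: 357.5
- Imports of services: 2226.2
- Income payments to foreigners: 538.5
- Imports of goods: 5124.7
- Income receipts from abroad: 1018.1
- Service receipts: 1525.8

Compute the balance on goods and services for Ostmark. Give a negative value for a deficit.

Goods balance = 4583.4 - 5124.7 = -541.3
Services balance = 1525.8 - 2226.2 = -700.4
Trade balance (goods + services) = -541.3 + (-700.4) = -1241.7

-1241.7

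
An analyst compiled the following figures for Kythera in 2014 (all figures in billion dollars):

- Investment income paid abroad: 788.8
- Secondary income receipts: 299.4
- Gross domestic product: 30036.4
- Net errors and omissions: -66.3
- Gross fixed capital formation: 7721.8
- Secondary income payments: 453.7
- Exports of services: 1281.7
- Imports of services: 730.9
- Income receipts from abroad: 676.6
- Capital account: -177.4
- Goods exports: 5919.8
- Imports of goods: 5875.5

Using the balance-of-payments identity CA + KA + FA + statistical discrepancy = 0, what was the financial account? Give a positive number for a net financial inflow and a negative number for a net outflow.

Goods balance = 5919.8 - 5875.5 = 44.3
Services balance = 1281.7 - 730.9 = 550.8
Trade balance (goods + services) = 44.3 + 550.8 = 595.1
Net primary income = 676.6 - 788.8 = -112.2
Net secondary income = 299.4 - 453.7 = -154.3
Current account = 595.1 + (-112.2) + (-154.3) = 328.6
Financial account = -(328.6 + (-177.4) + (-66.3)) = -84.9

-84.9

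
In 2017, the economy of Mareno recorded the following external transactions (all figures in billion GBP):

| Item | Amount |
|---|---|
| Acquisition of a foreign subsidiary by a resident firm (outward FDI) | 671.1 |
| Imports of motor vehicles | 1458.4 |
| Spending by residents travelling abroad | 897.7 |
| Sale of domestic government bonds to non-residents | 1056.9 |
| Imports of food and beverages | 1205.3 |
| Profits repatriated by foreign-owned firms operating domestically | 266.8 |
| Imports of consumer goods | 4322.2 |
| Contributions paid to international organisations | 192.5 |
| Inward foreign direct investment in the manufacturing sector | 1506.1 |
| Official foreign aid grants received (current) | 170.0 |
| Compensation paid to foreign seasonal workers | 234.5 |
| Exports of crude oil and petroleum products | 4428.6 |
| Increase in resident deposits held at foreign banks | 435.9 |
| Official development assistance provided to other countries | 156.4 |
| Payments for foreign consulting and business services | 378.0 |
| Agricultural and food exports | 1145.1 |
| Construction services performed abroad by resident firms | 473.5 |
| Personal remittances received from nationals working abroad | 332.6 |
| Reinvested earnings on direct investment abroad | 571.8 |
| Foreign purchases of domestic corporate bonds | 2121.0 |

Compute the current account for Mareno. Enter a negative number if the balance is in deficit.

-1990.2

Goods: -1458.4 - 1205.3 + 4428.6 - 4322.2 + 1145.1 = -1412.2
Services: -378.0 - 897.7 + 473.5 = -802.2
Primary income: -266.8 - 234.5 + 571.8 = 70.5
Secondary income: -192.5 + 332.6 + 170.0 - 156.4 = 153.7
Current account = (-1412.2) + (-802.2) + 70.5 + 153.7 = -1990.2
(Excluded from the current account — financial account: acquisition of a foreign subsidiary by a resident firm (outward FDI) 671.1, sale of domestic government bonds to non-residents 1056.9, inward foreign direct investment in the manufacturing sector 1506.1, increase in resident deposits held at foreign banks 435.9, foreign purchases of domestic corporate bonds 2121.0.)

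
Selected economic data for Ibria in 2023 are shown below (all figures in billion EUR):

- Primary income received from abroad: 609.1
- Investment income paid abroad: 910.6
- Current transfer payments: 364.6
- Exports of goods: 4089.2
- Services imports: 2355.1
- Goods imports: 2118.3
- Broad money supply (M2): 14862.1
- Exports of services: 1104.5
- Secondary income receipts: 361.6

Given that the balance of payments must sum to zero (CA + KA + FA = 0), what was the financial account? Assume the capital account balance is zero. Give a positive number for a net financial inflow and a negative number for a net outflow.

Goods balance = 4089.2 - 2118.3 = 1970.9
Services balance = 1104.5 - 2355.1 = -1250.6
Trade balance (goods + services) = 1970.9 + (-1250.6) = 720.3
Net primary income = 609.1 - 910.6 = -301.5
Net secondary income = 361.6 - 364.6 = -3.0
Current account = 720.3 + (-301.5) + (-3.0) = 415.8
Financial account = -(415.8) = -415.8

-415.8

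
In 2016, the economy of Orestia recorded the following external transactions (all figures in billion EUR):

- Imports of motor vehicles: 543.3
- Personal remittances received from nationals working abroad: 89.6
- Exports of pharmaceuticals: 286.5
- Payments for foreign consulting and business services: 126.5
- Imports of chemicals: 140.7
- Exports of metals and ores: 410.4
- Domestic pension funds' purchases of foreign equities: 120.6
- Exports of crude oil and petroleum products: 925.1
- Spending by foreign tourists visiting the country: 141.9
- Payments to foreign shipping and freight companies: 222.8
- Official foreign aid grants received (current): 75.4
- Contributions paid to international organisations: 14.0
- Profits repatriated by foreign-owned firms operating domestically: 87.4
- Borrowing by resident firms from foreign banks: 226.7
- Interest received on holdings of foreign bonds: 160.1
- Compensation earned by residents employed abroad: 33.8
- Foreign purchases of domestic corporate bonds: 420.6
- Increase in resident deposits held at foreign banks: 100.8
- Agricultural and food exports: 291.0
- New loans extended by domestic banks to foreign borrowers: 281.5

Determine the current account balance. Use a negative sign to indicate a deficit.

Goods: 925.1 + 291.0 + 410.4 + 286.5 - 543.3 - 140.7 = 1229.0
Services: -222.8 + 141.9 - 126.5 = -207.4
Primary income: -87.4 + 33.8 + 160.1 = 106.5
Secondary income: 75.4 + 89.6 - 14.0 = 151.0
Current account = 1229.0 + (-207.4) + 106.5 + 151.0 = 1279.1
(Excluded from the current account — financial account: domestic pension funds' purchases of foreign equities 120.6, borrowing by resident firms from foreign banks 226.7, foreign purchases of domestic corporate bonds 420.6, increase in resident deposits held at foreign banks 100.8, new loans extended by domestic banks to foreign borrowers 281.5.)

1279.1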